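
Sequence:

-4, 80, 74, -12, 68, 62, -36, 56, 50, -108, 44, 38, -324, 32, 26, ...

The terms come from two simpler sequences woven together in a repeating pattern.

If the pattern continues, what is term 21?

2

The slot pattern repeats as ABB (period 3), so there are 2 interleaved tracks.
Track A: -4, -12, -36, -108, -324 — multiplying by 3 each time.
Track B: 80, 74, 68, 62, 56, 50, 44, 38, 32, 26 — arithmetic with common difference −6.
Position 21 falls in track B as its term 14, giving 2.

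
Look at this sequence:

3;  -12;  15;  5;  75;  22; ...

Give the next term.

Odd-indexed and even-indexed terms follow separate rules.
Stream A is 3, 15, 75, which is multiplying by 5 each time.
Stream B is -12, 5, 22, which is arithmetic with common difference +17.
Position 7 falls in stream A as its term 4, giving 375.

375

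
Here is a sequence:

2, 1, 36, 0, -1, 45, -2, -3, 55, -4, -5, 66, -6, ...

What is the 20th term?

Reading positions in blocks of 3 reveals the pattern AAB — 2 tracks woven together.
Track A: 2, 1, 0, -1, -2, -3, -4, -5, -6 — arithmetic, step −1.
Track B: 36, 45, 55, 66 — the triangular numbers T_8, T_9, ….
Position 20 falls in track A as its term 14, giving -11.

-11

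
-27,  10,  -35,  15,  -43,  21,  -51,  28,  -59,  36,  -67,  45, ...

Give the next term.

Taking every 2nd term gives 2 separate tracks.
Subsequence A: -27, -35, -43, -51, -59, -67 (arithmetic with common difference −8).
Subsequence B: 10, 15, 21, 28, 36, 45 (the triangular numbers T_4, T_5, …).
Term 13 comes from subsequence A (its 7th entry): -75.

-75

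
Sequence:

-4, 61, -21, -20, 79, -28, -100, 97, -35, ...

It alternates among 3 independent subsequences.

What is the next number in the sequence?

Split by position mod 3 into 3 tracks.
Subsequence A is -4, -20, -100, which is geometric, ×5 each step.
Subsequence B is 61, 79, 97, which is arithmetic, step +18.
Subsequence C is -21, -28, -35, which is arithmetic with common difference −7.
Term 10 comes from subsequence A (its 4th entry): -500.

-500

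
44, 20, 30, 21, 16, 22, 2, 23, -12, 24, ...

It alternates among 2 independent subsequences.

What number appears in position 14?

26

Split by position mod 2 into 2 tracks.
Track A is 44, 30, 16, 2, -12, which is arithmetic with common difference −14.
Track B is 20, 21, 22, 23, 24, which is linear: a_n = 19 + n.
Position 14 → track B, term 7 = 26.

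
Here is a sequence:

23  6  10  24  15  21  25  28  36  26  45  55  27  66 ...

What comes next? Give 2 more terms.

The slot pattern repeats as ABB (period 3), so there are 2 interleaved tracks.
Subsequence A = 23, 24, 25, 26, 27: adding 1 each time.
Subsequence B = 6, 10, 15, 21, 28, 36, 45, 55, 66: the triangular numbers T_3, T_4, ….
Position 15 falls in subsequence B as its term 10, giving 78.
Position 16 → subsequence A, term 6 = 28.

78, 28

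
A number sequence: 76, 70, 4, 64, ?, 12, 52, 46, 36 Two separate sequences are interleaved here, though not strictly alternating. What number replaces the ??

The slot pattern repeats as AAB (period 3), so there are 2 interleaved tracks.
Subsequence A is 76, 70, 64, ?, 52, 46, which is subtracting 6 each time.
Subsequence B is 4, 12, 36, which is geometric with ratio 3.
Subsequence A's pattern makes the blank 58.

58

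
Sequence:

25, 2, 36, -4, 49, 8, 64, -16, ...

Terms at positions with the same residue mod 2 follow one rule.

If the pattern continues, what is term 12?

-64

Taking every 2nd term gives 2 separate tracks.
Track A: 25, 36, 49, 64 (the squares 5², 6², 7², …).
Track B: 2, -4, 8, -16 (a geometric progression (common ratio -2)).
Position 12 falls in track B as its term 6, giving -64.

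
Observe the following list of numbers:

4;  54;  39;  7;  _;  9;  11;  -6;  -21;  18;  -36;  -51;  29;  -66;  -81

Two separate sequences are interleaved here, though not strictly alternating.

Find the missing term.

Reading positions in blocks of 3 reveals the pattern ABB — 2 tracks woven together.
Track A: 4, 7, 11, 18, 29 (each term equals the sum of the previous two).
Track B: 54, 39, ?, 9, -6, -21, -36, -51, -66, -81 (arithmetic with common difference −15).
The gap is track B's term 3; the rule gives 24.

24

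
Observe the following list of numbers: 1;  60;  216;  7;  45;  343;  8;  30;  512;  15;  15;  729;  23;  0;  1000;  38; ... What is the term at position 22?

99

The terms cycle through 3 interleaved subsequences.
Track A: 1, 7, 8, 15, 23, 38 (each term equals the sum of the previous two).
Track B: 60, 45, 30, 15, 0 (arithmetic, step −15).
Track C: 216, 343, 512, 729, 1000 (consecutive cubes n³ from n = 6).
Term 22 comes from track A (its 8th entry): 99.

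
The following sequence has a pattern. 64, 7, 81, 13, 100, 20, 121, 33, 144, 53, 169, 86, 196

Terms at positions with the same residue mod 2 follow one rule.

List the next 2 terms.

Taking every 2nd term gives 2 separate tracks.
Stream A: 64, 81, 100, 121, 144, 169, 196 (the squares 8², 9², 10², …).
Stream B: 7, 13, 20, 33, 53, 86 (a Fibonacci-like recurrence a_n = a_{n-1} + a_{n-2}).
Position 14 falls in stream B as its term 7, giving 139.
Position 15 → stream A, term 8 = 225.

139, 225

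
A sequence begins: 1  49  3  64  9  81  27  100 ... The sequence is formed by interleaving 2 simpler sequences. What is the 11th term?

243

Split by position mod 2 into 2 tracks.
Stream A = 1, 3, 9, 27: powers of 3.
Stream B = 49, 64, 81, 100: the squares 7², 8², 9², ….
Term 11 comes from stream A (its 6th entry): 243.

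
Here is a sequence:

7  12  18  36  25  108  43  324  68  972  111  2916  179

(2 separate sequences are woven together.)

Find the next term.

8748

Odd-indexed and even-indexed terms follow separate rules.
Subsequence A: 7, 18, 25, 43, 68, 111, 179 (Fibonacci-style (each term is the sum of the two before it)).
Subsequence B: 12, 36, 108, 324, 972, 2916 (geometric with ratio 3).
Position 14 → subsequence B, term 7 = 8748.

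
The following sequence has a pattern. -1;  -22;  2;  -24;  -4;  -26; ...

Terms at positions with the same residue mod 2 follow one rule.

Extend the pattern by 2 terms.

Split by position mod 2 into 2 tracks.
Track A = -1, 2, -4: geometric, ×-2 each step.
Track B = -22, -24, -26: arithmetic, step −2.
Position 7 → track A, term 4 = 8.
The 8th slot belongs to track B; its 4th term is -28.

8, -28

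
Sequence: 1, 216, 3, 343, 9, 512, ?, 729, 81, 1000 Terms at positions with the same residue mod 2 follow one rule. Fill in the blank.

Taking every 2nd term gives 2 separate tracks.
Subsequence A: 1, 3, 9, ?, 81. Powers of 3.
Subsequence B: 216, 343, 512, 729, 1000. The cubes 6³, 7³, 8³, ….
Subsequence A's pattern makes the blank 27.

27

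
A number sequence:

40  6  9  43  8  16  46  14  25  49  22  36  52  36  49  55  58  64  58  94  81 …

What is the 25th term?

The terms cycle through 3 interleaved subsequences.
Track A: 40, 43, 46, 49, 52, 55, 58 (arithmetic, step +3).
Track B: 6, 8, 14, 22, 36, 58, 94 (each term equals the sum of the previous two).
Track C: 9, 16, 25, 36, 49, 64, 81 (the squares 3², 4², 5², …).
The 25th slot belongs to track A; its 9th term is 64.

64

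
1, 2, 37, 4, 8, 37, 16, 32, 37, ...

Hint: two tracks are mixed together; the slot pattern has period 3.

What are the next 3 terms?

64, 128, 37

The slot pattern repeats as AAB (period 3), so there are 2 interleaved tracks.
Stream A = 1, 2, 4, 8, 16, 32: a geometric progression (common ratio 2).
Stream B = 37, 37, 37: the constant sequence 37.
Term 10 comes from stream A (its 7th entry): 64.
Term 11 comes from stream A (its 8th entry): 128.
Position 12 falls in stream B as its term 4, giving 37.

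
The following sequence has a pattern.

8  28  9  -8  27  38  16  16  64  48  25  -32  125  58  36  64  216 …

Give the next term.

68

The terms cycle through 4 interleaved subsequences.
Track A: 8, 27, 64, 125, 216 — consecutive cubes n³ from n = 2.
Track B: 28, 38, 48, 58 — adding 10 each time.
Track C: 9, 16, 25, 36 — perfect squares starting at 3².
Track D: -8, 16, -32, 64 — a geometric progression (common ratio -2).
Position 18 falls in track B as its term 5, giving 68.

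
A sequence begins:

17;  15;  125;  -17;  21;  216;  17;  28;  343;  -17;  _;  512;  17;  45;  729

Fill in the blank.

The terms cycle through 3 interleaved subsequences.
Track A: 17, -17, 17, -17, 17 — oscillating between 17 and -17.
Track B: 15, 21, 28, ?, 45 — the triangular numbers T_5, T_6, ….
Track C: 125, 216, 343, 512, 729 — the cubes 5³, 6³, 7³, ….
So the missing entry in track B is 36.

36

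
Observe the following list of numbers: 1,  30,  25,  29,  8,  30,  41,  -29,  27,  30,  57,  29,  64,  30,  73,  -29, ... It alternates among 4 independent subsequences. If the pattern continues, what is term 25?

Taking every 4th term gives 4 separate tracks.
Stream A is 1, 8, 27, 64, which is the cubes 1³, 2³, 3³, ….
Stream B is 30, 30, 30, 30, which is the constant sequence 30.
Stream C is 25, 41, 57, 73, which is arithmetic, step +16.
Stream D is 29, -29, 29, -29, which is oscillating between 29 and -29.
Term 25 comes from stream A (its 7th entry): 343.

343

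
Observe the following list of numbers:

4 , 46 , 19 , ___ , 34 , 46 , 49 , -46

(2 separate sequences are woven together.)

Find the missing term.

-46

The terms cycle through 2 interleaved subsequences.
Stream A = 4, 19, 34, 49: arithmetic with common difference +15.
Stream B = 46, ?, 46, -46: the oscillation 46·(−1)^(n+1).
Stream B's pattern makes the blank -46.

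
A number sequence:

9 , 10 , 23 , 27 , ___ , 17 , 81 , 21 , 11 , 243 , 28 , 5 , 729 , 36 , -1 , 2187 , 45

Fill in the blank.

15

Read the sequence 3 terms at a time; column i is its own pattern.
Track A: 9, 27, 81, 243, 729, 2187. Successive powers of 3.
Track B: 10, ?, 21, 28, 36, 45. The triangular numbers T_4, T_5, ….
Track C: 23, 17, 11, 5, -1. Subtracting 6 each time.
The gap is track B's term 2; the rule gives 15.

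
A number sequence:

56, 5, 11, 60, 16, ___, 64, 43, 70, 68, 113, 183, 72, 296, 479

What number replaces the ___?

The slot pattern repeats as ABB (period 3), so there are 2 interleaved tracks.
Track A: 56, 60, 64, 68, 72. Arithmetic with common difference +4.
Track B: 5, 11, 16, ?, 43, 70, 113, 183, 296, 479. Fibonacci-style (each term is the sum of the two before it).
Track B's pattern makes the blank 27.

27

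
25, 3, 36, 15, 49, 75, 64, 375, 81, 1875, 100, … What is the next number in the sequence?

The terms cycle through 2 interleaved subsequences.
Track A: 25, 36, 49, 64, 81, 100. Consecutive squares n² from n = 5.
Track B: 3, 15, 75, 375, 1875. A geometric progression (common ratio 5).
Term 12 comes from track B (its 6th entry): 9375.

9375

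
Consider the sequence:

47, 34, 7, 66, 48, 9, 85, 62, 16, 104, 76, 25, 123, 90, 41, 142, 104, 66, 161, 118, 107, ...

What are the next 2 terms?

Split by position mod 3 into 3 tracks.
Track A: 47, 66, 85, 104, 123, 142, 161. Linear: a_n = 28 + 19·n.
Track B: 34, 48, 62, 76, 90, 104, 118. Adding 14 each time.
Track C: 7, 9, 16, 25, 41, 66, 107. Each term equals the sum of the previous two.
Position 22 falls in track A as its term 8, giving 180.
Position 23 → track B, term 8 = 132.

180, 132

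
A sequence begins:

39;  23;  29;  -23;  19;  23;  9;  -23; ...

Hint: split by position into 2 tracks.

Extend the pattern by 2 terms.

Taking every 2nd term gives 2 separate tracks.
Stream A: 39, 29, 19, 9. Subtracting 10 each time.
Stream B: 23, -23, 23, -23. Alternating ±23.
Term 9 comes from stream A (its 5th entry): -1.
Term 10 comes from stream B (its 5th entry): 23.

-1, 23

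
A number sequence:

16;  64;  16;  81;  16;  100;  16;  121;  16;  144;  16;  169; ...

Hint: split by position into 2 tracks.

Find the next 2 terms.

16, 196

The terms cycle through 2 interleaved subsequences.
Track A is 16, 16, 16, 16, 16, 16, which is always 16.
Track B is 64, 81, 100, 121, 144, 169, which is perfect squares starting at 8².
Position 13 → track A, term 7 = 16.
Position 14 → track B, term 7 = 196.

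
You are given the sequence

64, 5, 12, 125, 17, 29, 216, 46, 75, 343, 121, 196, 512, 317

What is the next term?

The slot pattern repeats as ABB (period 3), so there are 2 interleaved tracks.
Track A: 64, 125, 216, 343, 512 — perfect cubes starting at 4³.
Track B: 5, 12, 17, 29, 46, 75, 121, 196, 317 — a Fibonacci-like recurrence a_n = a_{n-1} + a_{n-2}.
Position 15 falls in track B as its term 10, giving 513.

513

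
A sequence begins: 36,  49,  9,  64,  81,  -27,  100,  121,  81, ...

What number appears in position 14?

225

The slot pattern repeats as AAB (period 3), so there are 2 interleaved tracks.
Track A = 36, 49, 64, 81, 100, 121: perfect squares starting at 6².
Track B = 9, -27, 81: a geometric progression (common ratio -3).
The 14th slot belongs to track A; its 10th term is 225.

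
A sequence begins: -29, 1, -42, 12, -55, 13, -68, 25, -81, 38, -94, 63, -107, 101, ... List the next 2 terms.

-120, 164

Odd-indexed and even-indexed terms follow separate rules.
Track A = -29, -42, -55, -68, -81, -94, -107: arithmetic, step −13.
Track B = 1, 12, 13, 25, 38, 63, 101: Fibonacci-style (each term is the sum of the two before it).
The 15th slot belongs to track A; its 8th term is -120.
Position 16 falls in track B as its term 8, giving 164.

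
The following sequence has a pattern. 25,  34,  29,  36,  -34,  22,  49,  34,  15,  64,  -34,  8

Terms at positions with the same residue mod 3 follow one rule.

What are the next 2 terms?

Split by position mod 3: positions 1, 4, 7, … form one track, and each other residue class forms its own.
Track A: 25, 36, 49, 64 — the squares 5², 6², 7², ….
Track B: 34, -34, 34, -34 — the oscillation 34·(−1)^(n+1).
Track C: 29, 22, 15, 8 — arithmetic, step −7.
Position 13 → track A, term 5 = 81.
The 14th slot belongs to track B; its 5th term is 34.

81, 34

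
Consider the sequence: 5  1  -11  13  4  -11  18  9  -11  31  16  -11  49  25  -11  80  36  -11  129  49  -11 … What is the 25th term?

The terms cycle through 3 interleaved subsequences.
Subsequence A: 5, 13, 18, 31, 49, 80, 129 — Fibonacci-style (each term is the sum of the two before it).
Subsequence B: 1, 4, 9, 16, 25, 36, 49 — perfect squares starting at 1².
Subsequence C: -11, -11, -11, -11, -11, -11, -11 — constant -11.
Term 25 comes from subsequence A (its 9th entry): 338.

338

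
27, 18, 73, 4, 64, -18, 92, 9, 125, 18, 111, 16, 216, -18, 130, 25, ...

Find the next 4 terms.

343, 18, 149, 36

Taking every 4th term gives 4 separate tracks.
Stream A: 27, 64, 125, 216 — perfect cubes starting at 3³.
Stream B: 18, -18, 18, -18 — the oscillation 18·(−1)^(n+1).
Stream C: 73, 92, 111, 130 — arithmetic, step +19.
Stream D: 4, 9, 16, 25 — perfect squares starting at 2².
Term 17 comes from stream A (its 5th entry): 343.
The 18th slot belongs to stream B; its 5th term is 18.
Position 19 → stream C, term 5 = 149.
Position 20 → stream D, term 5 = 36.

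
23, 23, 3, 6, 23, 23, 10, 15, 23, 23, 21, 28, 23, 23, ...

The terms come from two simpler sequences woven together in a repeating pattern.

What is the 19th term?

55

The slot pattern repeats as AABB (period 4), so there are 2 interleaved tracks.
Subsequence A = 23, 23, 23, 23, 23, 23, 23, 23: always 23.
Subsequence B = 3, 6, 10, 15, 21, 28: triangular numbers n(n+1)/2 for n = 2, 3, ….
Position 19 falls in subsequence B as its term 9, giving 55.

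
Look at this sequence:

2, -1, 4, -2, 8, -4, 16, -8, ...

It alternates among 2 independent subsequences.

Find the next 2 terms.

Taking every 2nd term gives 2 separate tracks.
Stream A: 2, 4, 8, 16 (powers 2^1, 2^2, 2^3, …).
Stream B: -1, -2, -4, -8 (geometric with ratio 2).
Term 9 comes from stream A (its 5th entry): 32.
Position 10 → stream B, term 5 = -16.

32, -16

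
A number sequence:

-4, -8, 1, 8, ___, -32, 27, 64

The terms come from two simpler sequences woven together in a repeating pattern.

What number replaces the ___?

-16

Positions follow the repeating pattern AABB; grouping by letter gives 2 tracks.
Subsequence A = -4, -8, ?, -32: geometric, ×2 each step.
Subsequence B = 1, 8, 27, 64: perfect cubes starting at 1³.
The gap is subsequence A's term 3; the rule gives -16.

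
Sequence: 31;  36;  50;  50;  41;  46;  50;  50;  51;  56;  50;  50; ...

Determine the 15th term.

The slot pattern repeats as AABB (period 4), so there are 2 interleaved tracks.
Stream A: 31, 36, 41, 46, 51, 56 — adding 5 each time.
Stream B: 50, 50, 50, 50, 50, 50 — always 50.
Position 15 → stream B, term 7 = 50.

50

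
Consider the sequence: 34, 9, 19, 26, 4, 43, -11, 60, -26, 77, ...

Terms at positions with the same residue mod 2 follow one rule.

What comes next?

Positions 1, 3, 5, … form one subsequence and positions 2, 4, 6, … form another.
Track A: 34, 19, 4, -11, -26. Linear: a_n = 49 − 15·n.
Track B: 9, 26, 43, 60, 77. Arithmetic, step +17.
Position 11 → track A, term 6 = -41.

-41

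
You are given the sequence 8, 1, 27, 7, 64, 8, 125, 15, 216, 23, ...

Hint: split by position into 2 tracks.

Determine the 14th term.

61

Taking every 2nd term gives 2 separate tracks.
Stream A is 8, 27, 64, 125, 216, which is the cubes 2³, 3³, 4³, ….
Stream B is 1, 7, 8, 15, 23, which is a Fibonacci-like recurrence a_n = a_{n-1} + a_{n-2}.
The 14th slot belongs to stream B; its 7th term is 61.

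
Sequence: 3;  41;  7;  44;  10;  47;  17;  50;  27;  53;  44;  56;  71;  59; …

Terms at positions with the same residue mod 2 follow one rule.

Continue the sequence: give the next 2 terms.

115, 62

Split by position mod 2 into 2 tracks.
Stream A is 3, 7, 10, 17, 27, 44, 71, which is a Fibonacci-like recurrence a_n = a_{n-1} + a_{n-2}.
Stream B is 41, 44, 47, 50, 53, 56, 59, which is linear: a_n = 38 + 3·n.
Position 15 → stream A, term 8 = 115.
The 16th slot belongs to stream B; its 8th term is 62.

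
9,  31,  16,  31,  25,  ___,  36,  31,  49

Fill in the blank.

31

Positions 1, 3, 5, … form one subsequence and positions 2, 4, 6, … form another.
Track A: 9, 16, 25, 36, 49 (consecutive squares n² from n = 3).
Track B: 31, 31, ?, 31 (constant 31).
So the missing entry in track B is 31.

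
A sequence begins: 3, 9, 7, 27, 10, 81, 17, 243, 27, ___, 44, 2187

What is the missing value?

Odd-indexed and even-indexed terms follow separate rules.
Stream A = 3, 7, 10, 17, 27, 44: a Fibonacci-like recurrence a_n = a_{n-1} + a_{n-2}.
Stream B = 9, 27, 81, 243, ?, 2187: powers of 3.
Filling stream B at index 5 by its rule yields 729.

729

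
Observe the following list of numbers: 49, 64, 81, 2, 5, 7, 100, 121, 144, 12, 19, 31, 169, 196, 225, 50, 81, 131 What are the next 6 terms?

Reading positions in blocks of 6 reveals the pattern AAABBB — 2 tracks woven together.
Track A: 49, 64, 81, 100, 121, 144, 169, 196, 225 (the squares 7², 8², 9², …).
Track B: 2, 5, 7, 12, 19, 31, 50, 81, 131 (each term equals the sum of the previous two).
The 19th slot belongs to track A; its 10th term is 256.
Position 20 → track A, term 11 = 289.
Position 21 → track A, term 12 = 324.
Position 22 → track B, term 10 = 212.
Position 23 → track B, term 11 = 343.
Term 24 comes from track B (its 12th entry): 555.

256, 289, 324, 212, 343, 555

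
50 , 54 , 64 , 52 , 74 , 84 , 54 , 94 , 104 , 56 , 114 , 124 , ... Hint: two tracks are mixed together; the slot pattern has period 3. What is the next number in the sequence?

The slot pattern repeats as ABB (period 3), so there are 2 interleaved tracks.
Track A = 50, 52, 54, 56: arithmetic with common difference +2.
Track B = 54, 64, 74, 84, 94, 104, 114, 124: linear: a_n = 44 + 10·n.
Position 13 → track A, term 5 = 58.

58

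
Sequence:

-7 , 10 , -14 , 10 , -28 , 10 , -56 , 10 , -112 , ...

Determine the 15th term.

-896

Taking every 2nd term gives 2 separate tracks.
Subsequence A: -7, -14, -28, -56, -112. A geometric progression (common ratio 2).
Subsequence B: 10, 10, 10, 10. Always 10.
The 15th slot belongs to subsequence A; its 8th term is -896.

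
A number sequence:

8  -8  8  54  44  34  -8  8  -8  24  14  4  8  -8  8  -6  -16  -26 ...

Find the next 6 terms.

Positions follow the repeating pattern AAABBB; grouping by letter gives 2 tracks.
Track A: 8, -8, 8, -8, 8, -8, 8, -8, 8 — alternating ±8.
Track B: 54, 44, 34, 24, 14, 4, -6, -16, -26 — arithmetic, step −10.
Term 19 comes from track A (its 10th entry): -8.
Term 20 comes from track A (its 11th entry): 8.
Position 21 falls in track A as its term 12, giving -8.
Position 22 → track B, term 10 = -36.
Position 23 falls in track B as its term 11, giving -46.
Position 24 falls in track B as its term 12, giving -56.

-8, 8, -8, -36, -46, -56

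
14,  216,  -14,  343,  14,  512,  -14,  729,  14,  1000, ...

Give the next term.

-14

Odd-indexed and even-indexed terms follow separate rules.
Track A: 14, -14, 14, -14, 14 — oscillating between 14 and -14.
Track B: 216, 343, 512, 729, 1000 — consecutive cubes n³ from n = 6.
The 11th slot belongs to track A; its 6th term is -14.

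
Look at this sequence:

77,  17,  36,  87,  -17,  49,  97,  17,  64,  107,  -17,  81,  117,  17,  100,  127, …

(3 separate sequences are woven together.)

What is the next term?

Taking every 3rd term gives 3 separate tracks.
Subsequence A: 77, 87, 97, 107, 117, 127 — arithmetic with common difference +10.
Subsequence B: 17, -17, 17, -17, 17 — oscillating between 17 and -17.
Subsequence C: 36, 49, 64, 81, 100 — perfect squares starting at 6².
Position 17 falls in subsequence B as its term 6, giving -17.

-17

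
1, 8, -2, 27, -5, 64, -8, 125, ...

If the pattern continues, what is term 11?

-14

Odd-indexed and even-indexed terms follow separate rules.
Stream A: 1, -2, -5, -8 (arithmetic, step −3).
Stream B: 8, 27, 64, 125 (the cubes 2³, 3³, 4³, …).
Position 11 falls in stream A as its term 6, giving -14.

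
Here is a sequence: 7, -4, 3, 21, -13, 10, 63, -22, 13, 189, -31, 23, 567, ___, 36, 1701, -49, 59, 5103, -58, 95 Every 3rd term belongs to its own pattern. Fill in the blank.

The terms cycle through 3 interleaved subsequences.
Track A: 7, 21, 63, 189, 567, 1701, 5103 (geometric, ×3 each step).
Track B: -4, -13, -22, -31, ?, -49, -58 (arithmetic with common difference −9).
Track C: 3, 10, 13, 23, 36, 59, 95 (each term equals the sum of the previous two).
So the missing entry in track B is -40.

-40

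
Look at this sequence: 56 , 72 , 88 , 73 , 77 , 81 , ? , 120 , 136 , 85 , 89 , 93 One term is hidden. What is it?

104

Positions follow the repeating pattern AAABBB; grouping by letter gives 2 tracks.
Subsequence A: 56, 72, 88, ?, 120, 136 — arithmetic with common difference +16.
Subsequence B: 73, 77, 81, 85, 89, 93 — linear: a_n = 69 + 4·n.
Subsequence A's pattern makes the blank 104.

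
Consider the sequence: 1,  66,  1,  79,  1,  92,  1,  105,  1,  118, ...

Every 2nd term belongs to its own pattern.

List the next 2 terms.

1, 131

Odd-indexed and even-indexed terms follow separate rules.
Track A: 1, 1, 1, 1, 1 — always 1.
Track B: 66, 79, 92, 105, 118 — arithmetic, step +13.
The 11th slot belongs to track A; its 6th term is 1.
The 12th slot belongs to track B; its 6th term is 131.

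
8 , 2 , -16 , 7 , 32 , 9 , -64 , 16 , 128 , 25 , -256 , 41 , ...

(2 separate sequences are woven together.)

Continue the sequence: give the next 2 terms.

The terms cycle through 2 interleaved subsequences.
Subsequence A is 8, -16, 32, -64, 128, -256, which is multiplying by -2 each time.
Subsequence B is 2, 7, 9, 16, 25, 41, which is a Fibonacci-like recurrence a_n = a_{n-1} + a_{n-2}.
Position 13 falls in subsequence A as its term 7, giving 512.
The 14th slot belongs to subsequence B; its 7th term is 66.

512, 66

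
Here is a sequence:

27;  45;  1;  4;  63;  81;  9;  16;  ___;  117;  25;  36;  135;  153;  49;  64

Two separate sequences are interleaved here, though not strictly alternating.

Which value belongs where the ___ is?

99

Positions follow the repeating pattern AABB; grouping by letter gives 2 tracks.
Subsequence A: 27, 45, 63, 81, ?, 117, 135, 153 — adding 18 each time.
Subsequence B: 1, 4, 9, 16, 25, 36, 49, 64 — perfect squares starting at 1².
The gap is subsequence A's term 5; the rule gives 99.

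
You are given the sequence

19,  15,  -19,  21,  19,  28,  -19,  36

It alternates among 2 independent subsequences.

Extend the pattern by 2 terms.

Split by position mod 2 into 2 tracks.
Track A: 19, -19, 19, -19. The oscillation 19·(−1)^(n+1).
Track B: 15, 21, 28, 36. Triangular numbers starting at T_5.
The 9th slot belongs to track A; its 5th term is 19.
The 10th slot belongs to track B; its 5th term is 45.

19, 45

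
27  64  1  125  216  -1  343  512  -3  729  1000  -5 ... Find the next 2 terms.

1331, 1728

The slot pattern repeats as AAB (period 3), so there are 2 interleaved tracks.
Stream A: 27, 64, 125, 216, 343, 512, 729, 1000 — the cubes 3³, 4³, 5³, ….
Stream B: 1, -1, -3, -5 — subtracting 2 each time.
Position 13 falls in stream A as its term 9, giving 1331.
Position 14 → stream A, term 10 = 1728.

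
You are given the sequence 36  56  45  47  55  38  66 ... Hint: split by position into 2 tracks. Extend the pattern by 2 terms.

29, 78

The terms cycle through 2 interleaved subsequences.
Subsequence A = 36, 45, 55, 66: triangular numbers starting at T_8.
Subsequence B = 56, 47, 38: linear: a_n = 65 − 9·n.
The 8th slot belongs to subsequence B; its 4th term is 29.
The 9th slot belongs to subsequence A; its 5th term is 78.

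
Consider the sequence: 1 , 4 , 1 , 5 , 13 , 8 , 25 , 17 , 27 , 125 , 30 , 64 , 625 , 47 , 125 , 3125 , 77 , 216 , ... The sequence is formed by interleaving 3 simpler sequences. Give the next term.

15625

The terms cycle through 3 interleaved subsequences.
Track A is 1, 5, 25, 125, 625, 3125, which is powers of 5.
Track B is 4, 13, 17, 30, 47, 77, which is a Fibonacci-like recurrence a_n = a_{n-1} + a_{n-2}.
Track C is 1, 8, 27, 64, 125, 216, which is consecutive cubes n³ from n = 1.
Position 19 → track A, term 7 = 15625.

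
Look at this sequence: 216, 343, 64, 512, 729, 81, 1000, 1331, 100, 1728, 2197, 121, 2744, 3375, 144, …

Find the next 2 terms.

Positions follow the repeating pattern AAB; grouping by letter gives 2 tracks.
Track A: 216, 343, 512, 729, 1000, 1331, 1728, 2197, 2744, 3375 (the cubes 6³, 7³, 8³, …).
Track B: 64, 81, 100, 121, 144 (consecutive squares n² from n = 8).
Position 16 → track A, term 11 = 4096.
Position 17 falls in track A as its term 12, giving 4913.

4096, 4913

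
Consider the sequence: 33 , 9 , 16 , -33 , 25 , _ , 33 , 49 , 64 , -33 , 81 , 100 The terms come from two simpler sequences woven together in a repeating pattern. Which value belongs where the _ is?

36

Positions follow the repeating pattern ABB; grouping by letter gives 2 tracks.
Track A: 33, -33, 33, -33. Alternating ±33.
Track B: 9, 16, 25, ?, 49, 64, 81, 100. Perfect squares starting at 3².
Filling track B at index 4 by its rule yields 36.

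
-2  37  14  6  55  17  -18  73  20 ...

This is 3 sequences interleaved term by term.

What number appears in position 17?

Read the sequence 3 terms at a time; column i is its own pattern.
Track A: -2, 6, -18. Multiplying by -3 each time.
Track B: 37, 55, 73. Arithmetic with common difference +18.
Track C: 14, 17, 20. Linear: a_n = 11 + 3·n.
Term 17 comes from track B (its 6th entry): 127.

127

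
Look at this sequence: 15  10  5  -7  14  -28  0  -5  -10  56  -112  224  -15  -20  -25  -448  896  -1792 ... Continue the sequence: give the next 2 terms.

Reading positions in blocks of 6 reveals the pattern AAABBB — 2 tracks woven together.
Subsequence A: 15, 10, 5, 0, -5, -10, -15, -20, -25 — subtracting 5 each time.
Subsequence B: -7, 14, -28, 56, -112, 224, -448, 896, -1792 — a geometric progression (common ratio -2).
Position 19 falls in subsequence A as its term 10, giving -30.
The 20th slot belongs to subsequence A; its 11th term is -35.

-30, -35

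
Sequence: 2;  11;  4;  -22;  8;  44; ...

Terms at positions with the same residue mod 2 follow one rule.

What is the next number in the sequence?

Taking every 2nd term gives 2 separate tracks.
Subsequence A: 2, 4, 8 — successive powers of 2.
Subsequence B: 11, -22, 44 — multiplying by -2 each time.
Position 7 falls in subsequence A as its term 4, giving 16.

16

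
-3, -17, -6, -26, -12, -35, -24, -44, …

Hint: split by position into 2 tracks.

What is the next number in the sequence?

-48

Positions 1, 3, 5, … form one subsequence and positions 2, 4, 6, … form another.
Stream A: -3, -6, -12, -24 — geometric, ×2 each step.
Stream B: -17, -26, -35, -44 — arithmetic, step −9.
The 9th slot belongs to stream A; its 5th term is -48.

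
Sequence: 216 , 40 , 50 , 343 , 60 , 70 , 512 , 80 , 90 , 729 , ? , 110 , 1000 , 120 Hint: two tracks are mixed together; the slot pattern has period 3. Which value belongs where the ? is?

Reading positions in blocks of 3 reveals the pattern ABB — 2 tracks woven together.
Stream A = 216, 343, 512, 729, 1000: consecutive cubes n³ from n = 6.
Stream B = 40, 50, 60, 70, 80, 90, ?, 110, 120: linear: a_n = 30 + 10·n.
Stream B's pattern makes the blank 100.

100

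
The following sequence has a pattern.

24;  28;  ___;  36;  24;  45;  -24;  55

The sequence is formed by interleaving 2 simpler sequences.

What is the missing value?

-24

Taking every 2nd term gives 2 separate tracks.
Track A = 24, ?, 24, -24: oscillating between 24 and -24.
Track B = 28, 36, 45, 55: triangular numbers n(n+1)/2 for n = 7, 8, ….
The gap is track A's term 2; the rule gives -24.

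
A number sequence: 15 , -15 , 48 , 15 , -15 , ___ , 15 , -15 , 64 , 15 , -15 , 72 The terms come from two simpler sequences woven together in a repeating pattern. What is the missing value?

56

Reading positions in blocks of 3 reveals the pattern AAB — 2 tracks woven together.
Track A = 15, -15, 15, -15, 15, -15, 15, -15: alternating ±15.
Track B = 48, ?, 64, 72: adding 8 each time.
The gap is track B's term 2; the rule gives 56.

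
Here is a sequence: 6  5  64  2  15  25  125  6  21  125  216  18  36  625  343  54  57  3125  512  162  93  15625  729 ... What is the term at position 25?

Taking every 4th term gives 4 separate tracks.
Track A: 6, 15, 21, 36, 57, 93 — Fibonacci-style (each term is the sum of the two before it).
Track B: 5, 25, 125, 625, 3125, 15625 — powers 5^1, 5^2, 5^3, ….
Track C: 64, 125, 216, 343, 512, 729 — perfect cubes starting at 4³.
Track D: 2, 6, 18, 54, 162 — geometric, ×3 each step.
Term 25 comes from track A (its 7th entry): 150.

150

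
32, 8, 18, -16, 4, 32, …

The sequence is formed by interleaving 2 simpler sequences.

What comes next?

The terms cycle through 2 interleaved subsequences.
Track A = 32, 18, 4: arithmetic, step −14.
Track B = 8, -16, 32: geometric, ×-2 each step.
The 7th slot belongs to track A; its 4th term is -10.

-10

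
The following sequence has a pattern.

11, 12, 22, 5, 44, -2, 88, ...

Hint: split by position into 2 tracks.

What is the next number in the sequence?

-9

Odd-indexed and even-indexed terms follow separate rules.
Stream A: 11, 22, 44, 88 (geometric, ×2 each step).
Stream B: 12, 5, -2 (subtracting 7 each time).
Position 8 → stream B, term 4 = -9.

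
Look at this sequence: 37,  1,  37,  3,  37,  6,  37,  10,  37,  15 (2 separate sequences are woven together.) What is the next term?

37

Positions 1, 3, 5, … form one subsequence and positions 2, 4, 6, … form another.
Track A = 37, 37, 37, 37, 37: always 37.
Track B = 1, 3, 6, 10, 15: triangular numbers starting at T_1.
Term 11 comes from track A (its 6th entry): 37.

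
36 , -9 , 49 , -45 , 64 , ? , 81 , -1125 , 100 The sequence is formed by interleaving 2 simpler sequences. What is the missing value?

Positions 1, 3, 5, … form one subsequence and positions 2, 4, 6, … form another.
Stream A: 36, 49, 64, 81, 100 — the squares 6², 7², 8², ….
Stream B: -9, -45, ?, -1125 — multiplying by 5 each time.
The gap is stream B's term 3; the rule gives -225.

-225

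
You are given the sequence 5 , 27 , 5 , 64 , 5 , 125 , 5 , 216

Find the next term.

Positions 1, 3, 5, … form one subsequence and positions 2, 4, 6, … form another.
Track A: 5, 5, 5, 5. The constant sequence 5.
Track B: 27, 64, 125, 216. Perfect cubes starting at 3³.
Position 9 → track A, term 5 = 5.

5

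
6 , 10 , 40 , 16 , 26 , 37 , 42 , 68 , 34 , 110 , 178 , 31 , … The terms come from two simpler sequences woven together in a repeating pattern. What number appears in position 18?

Positions follow the repeating pattern AAB; grouping by letter gives 2 tracks.
Track A: 6, 10, 16, 26, 42, 68, 110, 178 (a Fibonacci-like recurrence a_n = a_{n-1} + a_{n-2}).
Track B: 40, 37, 34, 31 (arithmetic, step −3).
Term 18 comes from track B (its 6th entry): 25.

25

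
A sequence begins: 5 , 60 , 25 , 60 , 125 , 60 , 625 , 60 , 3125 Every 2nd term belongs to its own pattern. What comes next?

60

Odd-indexed and even-indexed terms follow separate rules.
Track A: 5, 25, 125, 625, 3125. Powers of 5.
Track B: 60, 60, 60, 60. Always 60.
The 10th slot belongs to track B; its 5th term is 60.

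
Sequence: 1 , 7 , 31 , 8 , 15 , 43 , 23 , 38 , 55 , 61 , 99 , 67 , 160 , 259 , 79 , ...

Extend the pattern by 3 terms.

419, 678, 91

The slot pattern repeats as AAB (period 3), so there are 2 interleaved tracks.
Track A: 1, 7, 8, 15, 23, 38, 61, 99, 160, 259 (a Fibonacci-like recurrence a_n = a_{n-1} + a_{n-2}).
Track B: 31, 43, 55, 67, 79 (linear: a_n = 19 + 12·n).
Term 16 comes from track A (its 11th entry): 419.
The 17th slot belongs to track A; its 12th term is 678.
Position 18 falls in track B as its term 6, giving 91.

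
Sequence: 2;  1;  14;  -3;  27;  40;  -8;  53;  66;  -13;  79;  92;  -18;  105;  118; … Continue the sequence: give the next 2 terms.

Positions follow the repeating pattern ABB; grouping by letter gives 2 tracks.
Stream A = 2, -3, -8, -13, -18: arithmetic, step −5.
Stream B = 1, 14, 27, 40, 53, 66, 79, 92, 105, 118: arithmetic, step +13.
Position 16 falls in stream A as its term 6, giving -23.
Term 17 comes from stream B (its 11th entry): 131.

-23, 131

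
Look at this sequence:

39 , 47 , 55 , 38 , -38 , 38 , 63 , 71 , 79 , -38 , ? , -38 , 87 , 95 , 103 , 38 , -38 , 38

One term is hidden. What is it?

38

The slot pattern repeats as AAABBB (period 6), so there are 2 interleaved tracks.
Subsequence A is 39, 47, 55, 63, 71, 79, 87, 95, 103, which is adding 8 each time.
Subsequence B is 38, -38, 38, -38, ?, -38, 38, -38, 38, which is oscillating between 38 and -38.
Subsequence B's pattern makes the blank 38.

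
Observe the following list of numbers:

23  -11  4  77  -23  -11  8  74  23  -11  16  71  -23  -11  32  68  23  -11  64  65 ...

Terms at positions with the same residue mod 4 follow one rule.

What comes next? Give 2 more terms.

The terms cycle through 4 interleaved subsequences.
Track A is 23, -23, 23, -23, 23, which is alternating ±23.
Track B is -11, -11, -11, -11, -11, which is the constant sequence -11.
Track C is 4, 8, 16, 32, 64, which is successive powers of 2.
Track D is 77, 74, 71, 68, 65, which is arithmetic with common difference −3.
The 21st slot belongs to track A; its 6th term is -23.
Position 22 falls in track B as its term 6, giving -11.

-23, -11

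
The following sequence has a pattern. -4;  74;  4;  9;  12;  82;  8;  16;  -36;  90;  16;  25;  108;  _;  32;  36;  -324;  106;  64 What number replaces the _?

98

Read the sequence 4 terms at a time; column i is its own pattern.
Subsequence A: -4, 12, -36, 108, -324 — geometric, ×-3 each step.
Subsequence B: 74, 82, 90, ?, 106 — linear: a_n = 66 + 8·n.
Subsequence C: 4, 8, 16, 32, 64 — successive powers of 2.
Subsequence D: 9, 16, 25, 36 — perfect squares starting at 3².
The gap is subsequence B's term 4; the rule gives 98.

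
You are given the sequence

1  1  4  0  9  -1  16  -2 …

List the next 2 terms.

25, -3

Split by position mod 2 into 2 tracks.
Track A: 1, 4, 9, 16 — consecutive squares n² from n = 1.
Track B: 1, 0, -1, -2 — linear: a_n = 2 − n.
Position 9 → track A, term 5 = 25.
The 10th slot belongs to track B; its 5th term is -3.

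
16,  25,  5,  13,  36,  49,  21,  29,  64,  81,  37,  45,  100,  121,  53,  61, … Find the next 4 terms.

144, 169, 69, 77

Reading positions in blocks of 4 reveals the pattern AABB — 2 tracks woven together.
Stream A = 16, 25, 36, 49, 64, 81, 100, 121: perfect squares starting at 4².
Stream B = 5, 13, 21, 29, 37, 45, 53, 61: linear: a_n = -3 + 8·n.
Position 17 falls in stream A as its term 9, giving 144.
Term 18 comes from stream A (its 10th entry): 169.
Position 19 falls in stream B as its term 9, giving 69.
Position 20 falls in stream B as its term 10, giving 77.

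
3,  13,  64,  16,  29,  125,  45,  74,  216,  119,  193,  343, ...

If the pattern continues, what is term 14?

505

Reading positions in blocks of 3 reveals the pattern AAB — 2 tracks woven together.
Track A: 3, 13, 16, 29, 45, 74, 119, 193 — a Fibonacci-like recurrence a_n = a_{n-1} + a_{n-2}.
Track B: 64, 125, 216, 343 — the cubes 4³, 5³, 6³, ….
The 14th slot belongs to track A; its 10th term is 505.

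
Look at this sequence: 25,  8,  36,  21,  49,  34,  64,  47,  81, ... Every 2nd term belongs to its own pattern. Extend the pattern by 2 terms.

60, 100

Taking every 2nd term gives 2 separate tracks.
Stream A: 25, 36, 49, 64, 81 — the squares 5², 6², 7², ….
Stream B: 8, 21, 34, 47 — arithmetic, step +13.
The 10th slot belongs to stream B; its 5th term is 60.
The 11th slot belongs to stream A; its 6th term is 100.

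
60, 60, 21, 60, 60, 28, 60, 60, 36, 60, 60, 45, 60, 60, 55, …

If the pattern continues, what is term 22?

60

The slot pattern repeats as AAB (period 3), so there are 2 interleaved tracks.
Track A: 60, 60, 60, 60, 60, 60, 60, 60, 60, 60. The constant sequence 60.
Track B: 21, 28, 36, 45, 55. Triangular numbers n(n+1)/2 for n = 6, 7, ….
The 22nd slot belongs to track A; its 15th term is 60.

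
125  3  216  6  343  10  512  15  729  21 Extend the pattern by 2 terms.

Positions 1, 3, 5, … form one subsequence and positions 2, 4, 6, … form another.
Track A: 125, 216, 343, 512, 729 — the cubes 5³, 6³, 7³, ….
Track B: 3, 6, 10, 15, 21 — triangular numbers n(n+1)/2 for n = 2, 3, ….
The 11th slot belongs to track A; its 6th term is 1000.
The 12th slot belongs to track B; its 6th term is 28.

1000, 28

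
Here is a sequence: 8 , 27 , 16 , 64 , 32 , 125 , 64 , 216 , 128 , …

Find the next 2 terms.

343, 256

Split by position mod 2 into 2 tracks.
Stream A = 8, 16, 32, 64, 128: powers of 2.
Stream B = 27, 64, 125, 216: the cubes 3³, 4³, 5³, ….
The 10th slot belongs to stream B; its 5th term is 343.
Term 11 comes from stream A (its 6th entry): 256.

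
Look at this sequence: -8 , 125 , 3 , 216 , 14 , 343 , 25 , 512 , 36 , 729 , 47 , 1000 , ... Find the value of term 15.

Taking every 2nd term gives 2 separate tracks.
Track A = -8, 3, 14, 25, 36, 47: arithmetic, step +11.
Track B = 125, 216, 343, 512, 729, 1000: the cubes 5³, 6³, 7³, ….
Position 15 → track A, term 8 = 69.

69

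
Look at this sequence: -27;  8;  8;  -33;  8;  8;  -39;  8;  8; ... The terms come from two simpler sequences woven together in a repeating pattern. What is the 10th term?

Reading positions in blocks of 3 reveals the pattern ABB — 2 tracks woven together.
Subsequence A: -27, -33, -39. Arithmetic with common difference −6.
Subsequence B: 8, 8, 8, 8, 8, 8. Constant 8.
Term 10 comes from subsequence A (its 4th entry): -45.

-45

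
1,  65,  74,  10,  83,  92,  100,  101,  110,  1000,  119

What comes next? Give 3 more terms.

128, 10000, 137

Positions follow the repeating pattern ABB; grouping by letter gives 2 tracks.
Subsequence A: 1, 10, 100, 1000. Powers of 10.
Subsequence B: 65, 74, 83, 92, 101, 110, 119. Adding 9 each time.
Term 12 comes from subsequence B (its 8th entry): 128.
The 13th slot belongs to subsequence A; its 5th term is 10000.
Term 14 comes from subsequence B (its 9th entry): 137.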